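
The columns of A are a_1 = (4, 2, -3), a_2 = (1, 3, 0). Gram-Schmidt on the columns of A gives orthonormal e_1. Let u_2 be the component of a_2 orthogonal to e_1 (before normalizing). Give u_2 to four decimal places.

u_2 = (-0.3793, 2.3103, 1.0345)

a_1 = (4, 2, -3); ‖a_1‖ = 5.3852, so e_1 = (0.7428, 0.3714, -0.5571).
e_1·a_2 = 0.7428·1 + 0.3714·3 + (-0.5571)·0 = 1.8570.
u_2 = a_2 − 1.8570·e_1 = (-0.3793, 2.3103, 1.0345).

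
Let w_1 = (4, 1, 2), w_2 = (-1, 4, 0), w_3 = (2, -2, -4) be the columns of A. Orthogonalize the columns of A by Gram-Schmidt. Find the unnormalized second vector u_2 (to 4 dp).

w_1 = (4, 1, 2); ‖w_1‖ = 4.5826, so q_1 = (0.8729, 0.2182, 0.4364).
q_1·w_2 = 0.8729·(-1) + 0.2182·4 + 0.4364·0 = 0.0000.
u_2 = w_2 + 0.0000·q_1 = (-1.0000, 4.0000, 0.0000).

u_2 = (-1.0000, 4.0000, 0.0000)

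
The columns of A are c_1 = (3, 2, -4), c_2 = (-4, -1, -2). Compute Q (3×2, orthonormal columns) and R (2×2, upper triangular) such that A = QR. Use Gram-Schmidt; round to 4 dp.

Q = [[0.5571, -0.7602], [0.3714, -0.1319], [-0.7428, -0.6361]], R = [[5.3852, -1.1142], [0.0000, 4.4451]]

c_1 = (3, 2, -4); ‖c_1‖ = 5.3852, so q_1 = (0.5571, 0.3714, -0.7428).
q_1·c_2 = 0.5571·(-4) + 0.3714·(-1) + (-0.7428)·(-2) = -1.1142.
u_2 = c_2 + 1.1142·q_1 = (-3.3793, -0.5862, -2.8276).
‖u_2‖ = 4.4451, so q_2 = (-0.7602, -0.1319, -0.6361).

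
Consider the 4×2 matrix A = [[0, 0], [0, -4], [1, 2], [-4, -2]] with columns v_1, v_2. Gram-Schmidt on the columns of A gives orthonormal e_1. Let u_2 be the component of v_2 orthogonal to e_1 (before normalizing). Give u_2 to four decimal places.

u_2 = (0.0000, -4.0000, 1.4118, 0.3529)

v_1 = (0, 0, 1, -4); ‖v_1‖ = 4.1231, so e_1 = (0.0000, 0.0000, 0.2425, -0.9701).
e_1·v_2 = 0.0000·0 + 0.0000·(-4) + 0.2425·2 + (-0.9701)·(-2) = 2.4254.
u_2 = v_2 − 2.4254·e_1 = (0.0000, -4.0000, 1.4118, 0.3529).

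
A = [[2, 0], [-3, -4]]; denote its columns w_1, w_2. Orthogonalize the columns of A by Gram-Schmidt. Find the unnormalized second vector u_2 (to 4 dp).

w_1 = (2, -3); ‖w_1‖ = 3.6056, so e_1 = (0.5547, -0.8321).
e_1·w_2 = 0.5547·0 + (-0.8321)·(-4) = 3.3282.
u_2 = w_2 − 3.3282·e_1 = (-1.8462, -1.2308).

u_2 = (-1.8462, -1.2308)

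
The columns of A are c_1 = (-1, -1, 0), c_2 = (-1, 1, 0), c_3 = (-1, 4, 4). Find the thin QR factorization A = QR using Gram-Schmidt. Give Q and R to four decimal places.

c_1 = (-1, -1, 0); ‖c_1‖ = 1.4142, so e_1 = (-0.7071, -0.7071, 0.0000).
e_1·c_2 = (-0.7071)·(-1) + (-0.7071)·1 + 0.0000·0 = 0.0000.
u_2 = c_2 + 0.0000·e_1 = (-1.0000, 1.0000, 0.0000).
‖u_2‖ = 1.4142, so e_2 = (-0.7071, 0.7071, 0.0000).
e_1·c_3 = (-0.7071)·(-1) + (-0.7071)·4 + 0.0000·4 = -2.1213; e_2·c_3 = (-0.7071)·(-1) + 0.7071·4 + 0.0000·4 = 3.5355.
u_3 = c_3 + 2.1213·e_1 − 3.5355·e_2 = (0.0000, 0.0000, 4.0000).
‖u_3‖ = 4.0000, so e_3 = (0.0000, 0.0000, 1.0000).

Q = [[-0.7071, -0.7071, 0.0000], [-0.7071, 0.7071, 0.0000], [0.0000, 0.0000, 1.0000]], R = [[1.4142, 0.0000, -2.1213], [0.0000, 1.4142, 3.5355], [0.0000, 0.0000, 4.0000]]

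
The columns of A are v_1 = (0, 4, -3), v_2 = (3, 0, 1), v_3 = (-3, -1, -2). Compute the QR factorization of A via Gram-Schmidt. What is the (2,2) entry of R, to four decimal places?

r_{22} = 3.1048

v_1 = (0, 4, -3); ‖v_1‖ = 5.0000, so e_1 = (0.0000, 0.8000, -0.6000).
e_1·v_2 = 0.0000·3 + 0.8000·0 + (-0.6000)·1 = -0.6000.
u_2 = v_2 + 0.6000·e_1 = (3.0000, 0.4800, 0.6400).
r_{22} = ‖u_2‖ = 3.1048.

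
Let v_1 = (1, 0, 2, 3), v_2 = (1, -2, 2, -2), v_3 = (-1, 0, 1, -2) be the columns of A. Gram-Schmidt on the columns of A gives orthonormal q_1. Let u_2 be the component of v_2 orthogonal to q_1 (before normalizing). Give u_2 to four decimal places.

u_2 = (1.0714, -2.0000, 2.1429, -1.7857)

v_1 = (1, 0, 2, 3); ‖v_1‖ = 3.7417, so q_1 = (0.2673, 0.0000, 0.5345, 0.8018).
q_1·v_2 = 0.2673·1 + 0.0000·(-2) + 0.5345·2 + 0.8018·(-2) = -0.2673.
u_2 = v_2 + 0.2673·q_1 = (1.0714, -2.0000, 2.1429, -1.7857).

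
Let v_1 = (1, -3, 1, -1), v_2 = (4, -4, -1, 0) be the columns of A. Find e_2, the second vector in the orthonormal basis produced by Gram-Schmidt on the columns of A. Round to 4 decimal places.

v_1 = (1, -3, 1, -1); ‖v_1‖ = 3.4641, so e_1 = (0.2887, -0.8660, 0.2887, -0.2887).
e_1·v_2 = 0.2887·4 + (-0.8660)·(-4) + 0.2887·(-1) + (-0.2887)·0 = 4.3301.
u_2 = v_2 − 4.3301·e_1 = (2.7500, -0.2500, -2.2500, 1.2500).
‖u_2‖ = 3.7749, so e_2 = (0.7285, -0.0662, -0.5960, 0.3311).

e_2 = (0.7285, -0.0662, -0.5960, 0.3311)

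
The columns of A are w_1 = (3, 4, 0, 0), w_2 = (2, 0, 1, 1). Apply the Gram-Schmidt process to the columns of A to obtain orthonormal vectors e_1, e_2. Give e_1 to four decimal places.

e_1 = (0.6000, 0.8000, 0.0000, 0.0000)

e_1 = w_1/‖w_1‖ = (3, 4, 0, 0)/5.0000 = (0.6000, 0.8000, 0.0000, 0.0000).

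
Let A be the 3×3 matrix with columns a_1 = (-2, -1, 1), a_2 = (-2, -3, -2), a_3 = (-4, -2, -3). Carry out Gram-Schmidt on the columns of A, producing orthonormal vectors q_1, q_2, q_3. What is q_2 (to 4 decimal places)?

q_2 = (-0.0930, -0.6048, -0.7909)

q_1 = a_1/‖a_1‖ = (-2, -1, 1)/2.4495 = (-0.8165, -0.4082, 0.4082).
r_{12} = q_1·a_2 = 2.0412.
u_2 = a_2 − 2.0412·q_1 = (-0.3333, -2.1667, -2.8333).
‖u_2‖ = 3.5824, so q_2 = (-0.0930, -0.6048, -0.7909).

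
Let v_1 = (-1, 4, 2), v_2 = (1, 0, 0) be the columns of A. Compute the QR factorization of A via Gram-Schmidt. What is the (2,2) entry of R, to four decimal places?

r_{22} = 0.9759

v_1 = (-1, 4, 2); ‖v_1‖ = 4.5826, so e_1 = (-0.2182, 0.8729, 0.4364).
e_1·v_2 = (-0.2182)·1 + 0.8729·0 + 0.4364·0 = -0.2182.
u_2 = v_2 + 0.2182·e_1 = (0.9524, 0.1905, 0.0952).
r_{22} = ‖u_2‖ = 0.9759.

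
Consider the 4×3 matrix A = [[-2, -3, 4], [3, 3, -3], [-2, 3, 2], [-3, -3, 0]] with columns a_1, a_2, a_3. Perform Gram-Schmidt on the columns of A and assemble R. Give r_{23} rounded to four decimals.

r_{23} = -0.0951

a_1 = (-2, 3, -2, -3); ‖a_1‖ = 5.0990, so e_1 = (-0.3922, 0.5883, -0.3922, -0.5883).
e_1·a_2 = (-0.3922)·(-3) + 0.5883·3 + (-0.3922)·3 + (-0.5883)·(-3) = 3.5301.
u_2 = a_2 − 3.5301·e_1 = (-1.6154, 0.9231, 4.3846, -0.9231).
‖u_2‖ = 4.8516, so e_2 = (-0.3330, 0.1903, 0.9037, -0.1903).
r_{23} = e_2·a_3 = -0.0951.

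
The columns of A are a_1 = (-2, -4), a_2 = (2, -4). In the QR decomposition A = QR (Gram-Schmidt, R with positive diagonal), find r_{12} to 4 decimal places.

e_1 = a_1/‖a_1‖ = (-2, -4)/4.4721 = (-0.4472, -0.8944).
r_{12} = e_1·a_2 = 2.6833.

r_{12} = 2.6833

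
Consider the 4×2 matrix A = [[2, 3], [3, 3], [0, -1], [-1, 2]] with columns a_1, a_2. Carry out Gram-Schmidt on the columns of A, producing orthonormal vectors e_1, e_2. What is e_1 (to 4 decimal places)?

a_1 = (2, 3, 0, -1); ‖a_1‖ = 3.7417, so e_1 = (0.5345, 0.8018, 0.0000, -0.2673).

e_1 = (0.5345, 0.8018, 0.0000, -0.2673)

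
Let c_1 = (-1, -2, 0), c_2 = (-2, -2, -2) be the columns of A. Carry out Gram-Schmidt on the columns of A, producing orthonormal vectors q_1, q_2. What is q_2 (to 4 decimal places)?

q_2 = (-0.3651, 0.1826, -0.9129)

q_1 = c_1/‖c_1‖ = (-1, -2, 0)/2.2361 = (-0.4472, -0.8944, 0.0000).
r_{12} = q_1·c_2 = 2.6833.
u_2 = c_2 − 2.6833·q_1 = (-0.8000, 0.4000, -2.0000).
‖u_2‖ = 2.1909, so q_2 = (-0.3651, 0.1826, -0.9129).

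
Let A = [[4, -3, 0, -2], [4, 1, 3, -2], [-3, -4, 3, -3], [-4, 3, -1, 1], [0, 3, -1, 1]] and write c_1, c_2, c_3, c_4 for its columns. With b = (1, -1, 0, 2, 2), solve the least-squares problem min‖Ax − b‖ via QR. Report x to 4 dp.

x = (-0.2524, 0.6176, -1.4681, -1.9642)

c_1 = (4, 4, -3, -4, 0); ‖c_1‖ = 7.5498, so q_1 = (0.5298, 0.5298, -0.3974, -0.5298, 0.0000).
q_1·c_2 = 0.5298·(-3) + 0.5298·1 + (-0.3974)·(-4) + (-0.5298)·3 + 0.0000·3 = -1.0596.
u_2 = c_2 + 1.0596·q_1 = (-2.4386, 1.5614, -4.4211, 2.4386, 3.0000).
‖u_2‖ = 6.5481, so q_2 = (-0.3724, 0.2385, -0.6752, 0.3724, 0.4582).
q_1·c_3 = 0.5298·0 + 0.5298·3 + (-0.3974)·3 + (-0.5298)·(-1) + 0.0000·(-1) = 0.9272; q_2·c_3 = (-0.3724)·0 + 0.2385·3 + (-0.6752)·3 + 0.3724·(-1) + 0.4582·(-1) = -2.1407.
u_3 = c_3 − 0.9272·q_1 + 2.1407·q_2 = (-1.2885, 3.0192, 1.9231, 0.2885, -0.0192).
‖u_3‖ = 3.8155, so q_3 = (-0.3377, 0.7913, 0.5040, 0.0756, -0.0050).
q_1·c_4 = 0.5298·(-2) + 0.5298·(-2) + (-0.3974)·(-3) + (-0.5298)·1 + 0.0000·1 = -1.4570; q_2·c_4 = (-0.3724)·(-2) + 0.2385·(-2) + (-0.6752)·(-3) + 0.3724·1 + 0.4582·1 = 3.1240; q_3·c_4 = (-0.3377)·(-2) + 0.7913·(-2) + 0.5040·(-3) + 0.0756·1 + (-0.0050)·1 = -2.3487.
u_4 = c_4 + 1.4570·q_1 − 3.1240·q_2 + 2.3487·q_3 = (-0.8578, -0.1144, -0.2859, -0.7578, -0.4431).
‖u_4‖ = 1.2654, so q_4 = (-0.6779, -0.0904, -0.2259, -0.5988, -0.3502).
Qᵀb = (-1.0596, 1.0503, -0.9879, -2.4855).
Back-substitute: x_4 = -2.4855/1.2654 = -1.9642.
x_3 = (-0.9879 + 2.3487·(-1.9642))/3.8155 = -1.4681.
x_2 = (1.0503 + 2.1407·(-1.4681) − 3.1240·(-1.9642))/6.5481 = 0.6176.
x_1 = (-1.0596 + 1.0596·0.6176 − 0.9272·(-1.4681) + 1.4570·(-1.9642))/7.5498 = -0.2524.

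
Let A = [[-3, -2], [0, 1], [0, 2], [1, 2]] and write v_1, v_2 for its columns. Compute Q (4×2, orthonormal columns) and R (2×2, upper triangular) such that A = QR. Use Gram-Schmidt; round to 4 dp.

Q = [[-0.9487, 0.1557], [0.0000, 0.3892], [0.0000, 0.7785], [0.3162, 0.4671]], R = [[3.1623, 2.5298], [0.0000, 2.5690]]

e_1 = v_1/‖v_1‖ = (-3, 0, 0, 1)/3.1623 = (-0.9487, 0.0000, 0.0000, 0.3162).
r_{12} = e_1·v_2 = 2.5298.
u_2 = v_2 − 2.5298·e_1 = (0.4000, 1.0000, 2.0000, 1.2000).
‖u_2‖ = 2.5690, so e_2 = (0.1557, 0.3892, 0.7785, 0.4671).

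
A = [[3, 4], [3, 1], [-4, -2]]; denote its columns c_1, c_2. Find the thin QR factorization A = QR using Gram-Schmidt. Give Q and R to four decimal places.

e_1 = c_1/‖c_1‖ = (3, 3, -4)/5.8310 = (0.5145, 0.5145, -0.6860).
r_{12} = e_1·c_2 = 3.9445.
u_2 = c_2 − 3.9445·e_1 = (1.9706, -1.0294, 0.7059).
‖u_2‖ = 2.3326, so e_2 = (0.8448, -0.4413, 0.3026).

Q = [[0.5145, 0.8448], [0.5145, -0.4413], [-0.6860, 0.3026]], R = [[5.8310, 3.9445], [0.0000, 2.3326]]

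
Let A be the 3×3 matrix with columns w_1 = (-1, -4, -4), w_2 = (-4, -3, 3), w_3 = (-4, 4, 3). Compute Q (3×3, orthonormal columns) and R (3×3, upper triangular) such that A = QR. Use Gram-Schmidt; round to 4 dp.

Q = [[-0.1741, -0.6700, -0.7217], [-0.6963, -0.4345, 0.5713], [-0.6963, 0.6020, -0.3909]], R = [[5.7446, 0.6963, -4.1779], [0.0000, 5.7892, 2.7481], [0.0000, 0.0000, 3.9992]]

e_1 = w_1/‖w_1‖ = (-1, -4, -4)/5.7446 = (-0.1741, -0.6963, -0.6963).
r_{12} = e_1·w_2 = 0.6963.
u_2 = w_2 − 0.6963·e_1 = (-3.8788, -2.5152, 3.4848).
‖u_2‖ = 5.7892, so e_2 = (-0.6700, -0.4345, 0.6020).
r_{13} = e_1·w_3 = -4.1779; r_{23} = e_2·w_3 = 2.7481.
u_3 = w_3 + 4.1779·e_1 − 2.7481·e_2 = (-2.8861, 2.2848, -1.5633).
‖u_3‖ = 3.9992, so e_3 = (-0.7217, 0.5713, -0.3909).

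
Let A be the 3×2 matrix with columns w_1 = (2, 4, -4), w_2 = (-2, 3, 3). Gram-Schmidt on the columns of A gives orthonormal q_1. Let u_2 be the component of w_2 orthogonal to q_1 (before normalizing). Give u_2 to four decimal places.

q_1 = w_1/‖w_1‖ = (2, 4, -4)/6.0000 = (0.3333, 0.6667, -0.6667).
r_{12} = q_1·w_2 = -0.6667.
u_2 = w_2 + 0.6667·q_1 = (-1.7778, 3.4444, 2.5556).

u_2 = (-1.7778, 3.4444, 2.5556)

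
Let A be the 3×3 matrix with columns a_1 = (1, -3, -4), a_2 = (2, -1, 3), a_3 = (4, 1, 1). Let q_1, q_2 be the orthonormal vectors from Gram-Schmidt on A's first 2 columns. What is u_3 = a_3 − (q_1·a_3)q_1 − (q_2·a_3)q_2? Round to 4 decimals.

u_3 = (2.3937, 2.0254, -0.9206)

a_1 = (1, -3, -4); ‖a_1‖ = 5.0990, so q_1 = (0.1961, -0.5883, -0.7845).
q_1·a_2 = 0.1961·2 + (-0.5883)·(-1) + (-0.7845)·3 = -1.3728.
u_2 = a_2 + 1.3728·q_1 = (2.2692, -1.8077, 1.9231).
‖u_2‖ = 3.4807, so q_2 = (0.6519, -0.5193, 0.5525).
q_1·a_3 = 0.1961·4 + (-0.5883)·1 + (-0.7845)·1 = -0.5883; q_2·a_3 = 0.6519·4 + (-0.5193)·1 + 0.5525·1 = 2.6409.
u_3 = a_3 + 0.5883·q_1 − 2.6409·q_2 = (2.3937, 2.0254, -0.9206).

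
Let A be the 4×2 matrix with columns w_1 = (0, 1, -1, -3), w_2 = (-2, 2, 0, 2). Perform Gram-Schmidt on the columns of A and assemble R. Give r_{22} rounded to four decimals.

r_{22} = 3.2474

w_1 = (0, 1, -1, -3); ‖w_1‖ = 3.3166, so q_1 = (0.0000, 0.3015, -0.3015, -0.9045).
q_1·w_2 = 0.0000·(-2) + 0.3015·2 + (-0.3015)·0 + (-0.9045)·2 = -1.2060.
u_2 = w_2 + 1.2060·q_1 = (-2.0000, 2.3636, -0.3636, 0.9091).
r_{22} = ‖u_2‖ = 3.2474.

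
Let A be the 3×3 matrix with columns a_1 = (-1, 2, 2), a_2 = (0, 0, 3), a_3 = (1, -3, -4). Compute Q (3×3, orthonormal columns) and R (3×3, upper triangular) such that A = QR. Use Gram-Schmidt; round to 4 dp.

q_1 = a_1/‖a_1‖ = (-1, 2, 2)/3.0000 = (-0.3333, 0.6667, 0.6667).
r_{12} = q_1·a_2 = 2.0000.
u_2 = a_2 − 2.0000·q_1 = (0.6667, -1.3333, 1.6667).
‖u_2‖ = 2.2361, so q_2 = (0.2981, -0.5963, 0.7454).
r_{13} = q_1·a_3 = -5.0000; r_{23} = q_2·a_3 = -0.8944.
u_3 = a_3 + 5.0000·q_1 + 0.8944·q_2 = (-0.4000, -0.2000, 0.0000).
‖u_3‖ = 0.4472, so q_3 = (-0.8944, -0.4472, 0.0000).

Q = [[-0.3333, 0.2981, -0.8944], [0.6667, -0.5963, -0.4472], [0.6667, 0.7454, 0.0000]], R = [[3.0000, 2.0000, -5.0000], [0.0000, 2.2361, -0.8944], [0.0000, 0.0000, 0.4472]]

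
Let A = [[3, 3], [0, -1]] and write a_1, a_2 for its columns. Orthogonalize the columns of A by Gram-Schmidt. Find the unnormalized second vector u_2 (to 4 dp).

a_1 = (3, 0); ‖a_1‖ = 3.0000, so q_1 = (1.0000, 0.0000).
q_1·a_2 = 1.0000·3 + 0.0000·(-1) = 3.0000.
u_2 = a_2 − 3.0000·q_1 = (0.0000, -1.0000).

u_2 = (0.0000, -1.0000)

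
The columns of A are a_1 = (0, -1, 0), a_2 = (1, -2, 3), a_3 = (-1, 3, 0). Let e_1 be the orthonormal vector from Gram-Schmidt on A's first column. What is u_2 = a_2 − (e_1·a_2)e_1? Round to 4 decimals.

u_2 = (1.0000, 0.0000, 3.0000)

e_1 = a_1/‖a_1‖ = (0, -1, 0)/1.0000 = (0.0000, -1.0000, 0.0000).
r_{12} = e_1·a_2 = 2.0000.
u_2 = a_2 − 2.0000·e_1 = (1.0000, 0.0000, 3.0000).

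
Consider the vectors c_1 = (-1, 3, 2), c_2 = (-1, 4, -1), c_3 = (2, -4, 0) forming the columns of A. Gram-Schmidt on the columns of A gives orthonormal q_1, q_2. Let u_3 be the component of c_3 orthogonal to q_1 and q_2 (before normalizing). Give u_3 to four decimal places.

q_1 = c_1/‖c_1‖ = (-1, 3, 2)/3.7417 = (-0.2673, 0.8018, 0.5345).
r_{12} = q_1·c_2 = 2.9399.
u_2 = c_2 − 2.9399·q_1 = (-0.2143, 1.6429, -2.5714).
‖u_2‖ = 3.0589, so q_2 = (-0.0701, 0.5371, -0.8406).
r_{13} = q_1·c_3 = -3.7417; r_{23} = q_2·c_3 = -2.2884.
u_3 = c_3 + 3.7417·q_1 + 2.2884·q_2 = (0.8397, 0.2290, 0.0763).

u_3 = (0.8397, 0.2290, 0.0763)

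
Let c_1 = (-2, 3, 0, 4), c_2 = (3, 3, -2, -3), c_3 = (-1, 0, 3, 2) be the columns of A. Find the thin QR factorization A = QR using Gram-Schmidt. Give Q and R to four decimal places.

c_1 = (-2, 3, 0, 4); ‖c_1‖ = 5.3852, so q_1 = (-0.3714, 0.5571, 0.0000, 0.7428).
q_1·c_2 = (-0.3714)·3 + 0.5571·3 + 0.0000·(-2) + 0.7428·(-3) = -1.6713.
u_2 = c_2 + 1.6713·q_1 = (2.3793, 3.9310, -2.0000, -1.7586).
‖u_2‖ = 5.3110, so q_2 = (0.4480, 0.7402, -0.3766, -0.3311).
q_1·c_3 = (-0.3714)·(-1) + 0.5571·0 + 0.0000·3 + 0.7428·2 = 1.8570; q_2·c_3 = 0.4480·(-1) + 0.7402·0 + (-0.3766)·3 + (-0.3311)·2 = -2.2400.
u_3 = c_3 − 1.8570·q_1 + 2.2400·q_2 = (0.6932, 0.6235, 2.1565, -0.1210).
‖u_3‖ = 2.3525, so q_3 = (0.2946, 0.2650, 0.9167, -0.0514).

Q = [[-0.3714, 0.4480, 0.2946], [0.5571, 0.7402, 0.2650], [0.0000, -0.3766, 0.9167], [0.7428, -0.3311, -0.0514]], R = [[5.3852, -1.6713, 1.8570], [0.0000, 5.3110, -2.2400], [0.0000, 0.0000, 2.3525]]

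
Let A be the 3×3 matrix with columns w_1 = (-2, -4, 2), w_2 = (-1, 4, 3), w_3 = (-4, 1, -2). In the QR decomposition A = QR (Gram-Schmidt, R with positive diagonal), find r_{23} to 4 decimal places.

r_{23} = 0.4140

w_1 = (-2, -4, 2); ‖w_1‖ = 4.8990, so q_1 = (-0.4082, -0.8165, 0.4082).
q_1·w_2 = (-0.4082)·(-1) + (-0.8165)·4 + 0.4082·3 = -1.6330.
u_2 = w_2 + 1.6330·q_1 = (-1.6667, 2.6667, 3.6667).
‖u_2‖ = 4.8305, so q_2 = (-0.3450, 0.5521, 0.7591).
r_{23} = q_2·w_3 = 0.4140.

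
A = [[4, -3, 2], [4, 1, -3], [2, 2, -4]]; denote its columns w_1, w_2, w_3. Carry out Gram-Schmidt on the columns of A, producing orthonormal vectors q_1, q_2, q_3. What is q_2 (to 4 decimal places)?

q_2 = (-0.6941, 0.3923, 0.6036)

w_1 = (4, 4, 2); ‖w_1‖ = 6.0000, so q_1 = (0.6667, 0.6667, 0.3333).
q_1·w_2 = 0.6667·(-3) + 0.6667·1 + 0.3333·2 = -0.6667.
u_2 = w_2 + 0.6667·q_1 = (-2.5556, 1.4444, 2.2222).
‖u_2‖ = 3.6818, so q_2 = (-0.6941, 0.3923, 0.6036).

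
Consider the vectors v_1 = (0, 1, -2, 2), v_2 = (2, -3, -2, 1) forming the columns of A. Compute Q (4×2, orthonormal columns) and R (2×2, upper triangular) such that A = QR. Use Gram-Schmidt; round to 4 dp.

Q = [[0.0000, 0.4851], [0.3333, -0.8085], [-0.6667, -0.3234], [0.6667, 0.0808]], R = [[3.0000, 1.0000], [0.0000, 4.1231]]

v_1 = (0, 1, -2, 2); ‖v_1‖ = 3.0000, so e_1 = (0.0000, 0.3333, -0.6667, 0.6667).
e_1·v_2 = 0.0000·2 + 0.3333·(-3) + (-0.6667)·(-2) + 0.6667·1 = 1.0000.
u_2 = v_2 − 1.0000·e_1 = (2.0000, -3.3333, -1.3333, 0.3333).
‖u_2‖ = 4.1231, so e_2 = (0.4851, -0.8085, -0.3234, 0.0808).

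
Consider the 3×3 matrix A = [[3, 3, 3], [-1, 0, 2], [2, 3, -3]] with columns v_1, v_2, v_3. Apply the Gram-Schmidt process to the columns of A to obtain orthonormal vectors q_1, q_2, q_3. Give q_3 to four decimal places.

v_1 = (3, -1, 2); ‖v_1‖ = 3.7417, so q_1 = (0.8018, -0.2673, 0.5345).
q_1·v_2 = 0.8018·3 + (-0.2673)·0 + 0.5345·3 = 4.0089.
u_2 = v_2 − 4.0089·q_1 = (-0.2143, 1.0714, 0.8571).
‖u_2‖ = 1.3887, so q_2 = (-0.1543, 0.7715, 0.6172).
q_1·v_3 = 0.8018·3 + (-0.2673)·2 + 0.5345·(-3) = 0.2673; q_2·v_3 = (-0.1543)·3 + 0.7715·2 + 0.6172·(-3) = -0.7715.
u_3 = v_3 − 0.2673·q_1 + 0.7715·q_2 = (2.6667, 2.6667, -2.6667).
‖u_3‖ = 4.6188, so q_3 = (0.5774, 0.5774, -0.5774).

q_3 = (0.5774, 0.5774, -0.5774)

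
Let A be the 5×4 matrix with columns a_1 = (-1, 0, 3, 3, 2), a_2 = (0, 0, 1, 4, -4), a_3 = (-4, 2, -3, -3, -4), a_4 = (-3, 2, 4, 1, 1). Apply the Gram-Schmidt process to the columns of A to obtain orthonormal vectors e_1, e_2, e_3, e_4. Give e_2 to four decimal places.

a_1 = (-1, 0, 3, 3, 2); ‖a_1‖ = 4.7958, so e_1 = (-0.2085, 0.0000, 0.6255, 0.6255, 0.4170).
e_1·a_2 = (-0.2085)·0 + 0.0000·0 + 0.6255·1 + 0.6255·4 + 0.4170·(-4) = 1.4596.
u_2 = a_2 − 1.4596·e_1 = (0.3043, 0.0000, 0.0870, 3.0870, -4.6087).
‖u_2‖ = 5.5560, so e_2 = (0.0548, 0.0000, 0.0157, 0.5556, -0.8295).

e_2 = (0.0548, 0.0000, 0.0157, 0.5556, -0.8295)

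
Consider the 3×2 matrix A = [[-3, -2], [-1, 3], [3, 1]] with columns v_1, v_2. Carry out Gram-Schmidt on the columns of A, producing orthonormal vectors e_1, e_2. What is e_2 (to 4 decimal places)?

e_2 = (-0.3025, 0.9530, 0.0151)

v_1 = (-3, -1, 3); ‖v_1‖ = 4.3589, so e_1 = (-0.6882, -0.2294, 0.6882).
e_1·v_2 = (-0.6882)·(-2) + (-0.2294)·3 + 0.6882·1 = 1.3765.
u_2 = v_2 − 1.3765·e_1 = (-1.0526, 3.3158, 0.0526).
‖u_2‖ = 3.4793, so e_2 = (-0.3025, 0.9530, 0.0151).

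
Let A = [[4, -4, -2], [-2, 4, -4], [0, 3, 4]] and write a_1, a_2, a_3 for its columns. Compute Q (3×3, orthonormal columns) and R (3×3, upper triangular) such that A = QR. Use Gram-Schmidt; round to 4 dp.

Q = [[0.8944, 0.2290, -0.3841], [-0.4472, 0.4581, -0.7682], [0.0000, 0.8589, 0.5121]], R = [[4.4721, -5.3666, 0.0000], [0.0000, 3.4928, 1.1452], [0.0000, 0.0000, 5.8897]]

a_1 = (4, -2, 0); ‖a_1‖ = 4.4721, so e_1 = (0.8944, -0.4472, 0.0000).
e_1·a_2 = 0.8944·(-4) + (-0.4472)·4 + 0.0000·3 = -5.3666.
u_2 = a_2 + 5.3666·e_1 = (0.8000, 1.6000, 3.0000).
‖u_2‖ = 3.4928, so e_2 = (0.2290, 0.4581, 0.8589).
e_1·a_3 = 0.8944·(-2) + (-0.4472)·(-4) + 0.0000·4 = 0.0000; e_2·a_3 = 0.2290·(-2) + 0.4581·(-4) + 0.8589·4 = 1.1452.
u_3 = a_3 + 0.0000·e_1 − 1.1452·e_2 = (-2.2623, -4.5246, 3.0164).
‖u_3‖ = 5.8897, so e_3 = (-0.3841, -0.7682, 0.5121).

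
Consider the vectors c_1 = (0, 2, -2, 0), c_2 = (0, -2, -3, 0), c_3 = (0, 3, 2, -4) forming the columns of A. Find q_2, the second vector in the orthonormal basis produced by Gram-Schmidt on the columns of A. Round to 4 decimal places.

q_2 = (0.0000, -0.7071, -0.7071, 0.0000)

q_1 = c_1/‖c_1‖ = (0, 2, -2, 0)/2.8284 = (0.0000, 0.7071, -0.7071, 0.0000).
r_{12} = q_1·c_2 = 0.7071.
u_2 = c_2 − 0.7071·q_1 = (0.0000, -2.5000, -2.5000, 0.0000).
‖u_2‖ = 3.5355, so q_2 = (0.0000, -0.7071, -0.7071, 0.0000).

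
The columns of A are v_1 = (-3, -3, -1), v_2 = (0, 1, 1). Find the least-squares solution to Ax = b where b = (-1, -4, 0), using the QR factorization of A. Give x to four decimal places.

v_1 = (-3, -3, -1); ‖v_1‖ = 4.3589, so q_1 = (-0.6882, -0.6882, -0.2294).
q_1·v_2 = (-0.6882)·0 + (-0.6882)·1 + (-0.2294)·1 = -0.9177.
u_2 = v_2 + 0.9177·q_1 = (-0.6316, 0.3684, 0.7895).
‖u_2‖ = 1.0761, so q_2 = (-0.5869, 0.3424, 0.7337).
Qᵀb = (3.4412, -0.7826).
Back-substitute: x_2 = -0.7826/1.0761 = -0.7273.
x_1 = (3.4412 + 0.9177·(-0.7273))/4.3589 = 0.6364.

x = (0.6364, -0.7273)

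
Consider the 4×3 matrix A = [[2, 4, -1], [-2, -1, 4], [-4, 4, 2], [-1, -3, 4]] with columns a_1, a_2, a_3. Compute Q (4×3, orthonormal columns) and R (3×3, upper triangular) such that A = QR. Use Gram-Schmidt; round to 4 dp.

a_1 = (2, -2, -4, -1); ‖a_1‖ = 5.0000, so e_1 = (0.4000, -0.4000, -0.8000, -0.2000).
e_1·a_2 = 0.4000·4 + (-0.4000)·(-1) + (-0.8000)·4 + (-0.2000)·(-3) = -0.6000.
u_2 = a_2 + 0.6000·e_1 = (4.2400, -1.2400, 3.5200, -3.1200).
‖u_2‖ = 6.4529, so e_2 = (0.6571, -0.1922, 0.5455, -0.4835).
e_1·a_3 = 0.4000·(-1) + (-0.4000)·4 + (-0.8000)·2 + (-0.2000)·4 = -4.4000; e_2·a_3 = 0.6571·(-1) + (-0.1922)·4 + 0.5455·2 + (-0.4835)·4 = -2.2687.
u_3 = a_3 + 4.4000·e_1 + 2.2687·e_2 = (2.2507, 1.8040, -0.2824, 2.0231).
‖u_3‖ = 3.5345, so e_3 = (0.6368, 0.5104, -0.0799, 0.5724).

Q = [[0.4000, 0.6571, 0.6368], [-0.4000, -0.1922, 0.5104], [-0.8000, 0.5455, -0.0799], [-0.2000, -0.4835, 0.5724]], R = [[5.0000, -0.6000, -4.4000], [0.0000, 6.4529, -2.2687], [0.0000, 0.0000, 3.5345]]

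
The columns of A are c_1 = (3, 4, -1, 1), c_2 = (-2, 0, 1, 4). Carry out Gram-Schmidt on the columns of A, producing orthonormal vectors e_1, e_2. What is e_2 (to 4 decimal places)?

e_1 = c_1/‖c_1‖ = (3, 4, -1, 1)/5.1962 = (0.5774, 0.7698, -0.1925, 0.1925).
r_{12} = e_1·c_2 = -0.5774.
u_2 = c_2 + 0.5774·e_1 = (-1.6667, 0.4444, 0.8889, 4.1111).
‖u_2‖ = 4.5461, so e_2 = (-0.3666, 0.0978, 0.1955, 0.9043).

e_2 = (-0.3666, 0.0978, 0.1955, 0.9043)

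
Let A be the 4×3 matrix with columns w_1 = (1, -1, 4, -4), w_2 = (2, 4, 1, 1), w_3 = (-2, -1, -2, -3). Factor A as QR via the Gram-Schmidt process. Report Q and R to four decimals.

w_1 = (1, -1, 4, -4); ‖w_1‖ = 5.8310, so q_1 = (0.1715, -0.1715, 0.6860, -0.6860).
q_1·w_2 = 0.1715·2 + (-0.1715)·4 + 0.6860·1 + (-0.6860)·1 = -0.3430.
u_2 = w_2 + 0.3430·q_1 = (2.0588, 3.9412, 1.2353, 0.7647).
‖u_2‖ = 4.6779, so q_2 = (0.4401, 0.8425, 0.2641, 0.1635).
q_1·w_3 = 0.1715·(-2) + (-0.1715)·(-1) + 0.6860·(-2) + (-0.6860)·(-3) = 0.5145; q_2·w_3 = 0.4401·(-2) + 0.8425·(-1) + 0.2641·(-2) + 0.1635·(-3) = -2.7413.
u_3 = w_3 − 0.5145·q_1 + 2.7413·q_2 = (-0.8817, 1.3978, -1.6290, -2.1989).
‖u_3‖ = 3.1969, so q_3 = (-0.2758, 0.4372, -0.5096, -0.6878).

Q = [[0.1715, 0.4401, -0.2758], [-0.1715, 0.8425, 0.4372], [0.6860, 0.2641, -0.5096], [-0.6860, 0.1635, -0.6878]], R = [[5.8310, -0.3430, 0.5145], [0.0000, 4.6779, -2.7413], [0.0000, 0.0000, 3.1969]]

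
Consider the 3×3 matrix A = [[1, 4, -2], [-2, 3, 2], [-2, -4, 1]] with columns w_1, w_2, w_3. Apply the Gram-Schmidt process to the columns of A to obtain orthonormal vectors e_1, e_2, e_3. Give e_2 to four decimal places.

e_1 = w_1/‖w_1‖ = (1, -2, -2)/3.0000 = (0.3333, -0.6667, -0.6667).
r_{12} = e_1·w_2 = 2.0000.
u_2 = w_2 − 2.0000·e_1 = (3.3333, 4.3333, -2.6667).
‖u_2‖ = 6.0828, so e_2 = (0.5480, 0.7124, -0.4384).

e_2 = (0.5480, 0.7124, -0.4384)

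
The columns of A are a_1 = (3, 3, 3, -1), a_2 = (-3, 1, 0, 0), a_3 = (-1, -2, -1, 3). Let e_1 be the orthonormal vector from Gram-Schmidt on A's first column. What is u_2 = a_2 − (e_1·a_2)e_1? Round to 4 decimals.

a_1 = (3, 3, 3, -1); ‖a_1‖ = 5.2915, so e_1 = (0.5669, 0.5669, 0.5669, -0.1890).
e_1·a_2 = 0.5669·(-3) + 0.5669·1 + 0.5669·0 + (-0.1890)·0 = -1.1339.
u_2 = a_2 + 1.1339·e_1 = (-2.3571, 1.6429, 0.6429, -0.2143).

u_2 = (-2.3571, 1.6429, 0.6429, -0.2143)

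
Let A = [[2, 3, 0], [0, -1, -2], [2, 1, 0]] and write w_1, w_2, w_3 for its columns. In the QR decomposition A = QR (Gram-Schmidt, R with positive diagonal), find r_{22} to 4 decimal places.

w_1 = (2, 0, 2); ‖w_1‖ = 2.8284, so q_1 = (0.7071, 0.0000, 0.7071).
q_1·w_2 = 0.7071·3 + 0.0000·(-1) + 0.7071·1 = 2.8284.
u_2 = w_2 − 2.8284·q_1 = (1.0000, -1.0000, -1.0000).
r_{22} = ‖u_2‖ = 1.7321.

r_{22} = 1.7321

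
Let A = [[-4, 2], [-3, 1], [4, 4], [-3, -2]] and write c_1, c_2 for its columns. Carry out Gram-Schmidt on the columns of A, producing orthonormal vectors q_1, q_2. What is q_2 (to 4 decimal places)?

q_1 = c_1/‖c_1‖ = (-4, -3, 4, -3)/7.0711 = (-0.5657, -0.4243, 0.5657, -0.4243).
r_{12} = q_1·c_2 = 1.5556.
u_2 = c_2 − 1.5556·q_1 = (2.8800, 1.6600, 3.1200, -1.3400).
‖u_2‖ = 4.7518, so q_2 = (0.6061, 0.3493, 0.6566, -0.2820).

q_2 = (0.6061, 0.3493, 0.6566, -0.2820)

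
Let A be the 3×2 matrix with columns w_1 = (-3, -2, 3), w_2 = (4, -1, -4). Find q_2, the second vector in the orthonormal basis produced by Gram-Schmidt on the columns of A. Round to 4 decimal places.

q_2 = (0.3015, -0.9045, -0.3015)

w_1 = (-3, -2, 3); ‖w_1‖ = 4.6904, so q_1 = (-0.6396, -0.4264, 0.6396).
q_1·w_2 = (-0.6396)·4 + (-0.4264)·(-1) + 0.6396·(-4) = -4.6904.
u_2 = w_2 + 4.6904·q_1 = (1.0000, -3.0000, -1.0000).
‖u_2‖ = 3.3166, so q_2 = (0.3015, -0.9045, -0.3015).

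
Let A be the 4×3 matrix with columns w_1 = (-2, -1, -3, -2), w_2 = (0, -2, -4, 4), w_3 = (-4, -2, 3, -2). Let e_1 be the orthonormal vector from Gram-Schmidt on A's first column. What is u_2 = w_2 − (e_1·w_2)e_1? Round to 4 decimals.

u_2 = (0.6667, -1.6667, -3.0000, 4.6667)

e_1 = w_1/‖w_1‖ = (-2, -1, -3, -2)/4.2426 = (-0.4714, -0.2357, -0.7071, -0.4714).
r_{12} = e_1·w_2 = 1.4142.
u_2 = w_2 − 1.4142·e_1 = (0.6667, -1.6667, -3.0000, 4.6667).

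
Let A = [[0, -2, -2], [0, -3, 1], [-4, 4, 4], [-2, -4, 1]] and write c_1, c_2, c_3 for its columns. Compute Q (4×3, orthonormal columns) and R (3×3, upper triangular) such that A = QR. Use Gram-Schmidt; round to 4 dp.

c_1 = (0, 0, -4, -2); ‖c_1‖ = 4.4721, so e_1 = (0.0000, 0.0000, -0.8944, -0.4472).
e_1·c_2 = 0.0000·(-2) + 0.0000·(-3) + (-0.8944)·4 + (-0.4472)·(-4) = -1.7889.
u_2 = c_2 + 1.7889·e_1 = (-2.0000, -3.0000, 2.4000, -4.8000).
‖u_2‖ = 6.4653, so e_2 = (-0.3093, -0.4640, 0.3712, -0.7424).
e_1·c_3 = 0.0000·(-2) + 0.0000·1 + (-0.8944)·4 + (-0.4472)·1 = -4.0249; e_2·c_3 = (-0.3093)·(-2) + (-0.4640)·1 + 0.3712·4 + (-0.7424)·1 = 0.8971.
u_3 = c_3 + 4.0249·e_1 − 0.8971·e_2 = (-1.7225, 1.4163, 0.0670, -0.1340).
‖u_3‖ = 2.2350, so e_3 = (-0.7707, 0.6337, 0.0300, -0.0599).

Q = [[0.0000, -0.3093, -0.7707], [0.0000, -0.4640, 0.6337], [-0.8944, 0.3712, 0.0300], [-0.4472, -0.7424, -0.0599]], R = [[4.4721, -1.7889, -4.0249], [0.0000, 6.4653, 0.8971], [0.0000, 0.0000, 2.2350]]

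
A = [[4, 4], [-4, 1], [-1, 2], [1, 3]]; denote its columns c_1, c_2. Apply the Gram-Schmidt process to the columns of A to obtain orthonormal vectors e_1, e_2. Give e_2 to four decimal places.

c_1 = (4, -4, -1, 1); ‖c_1‖ = 5.8310, so e_1 = (0.6860, -0.6860, -0.1715, 0.1715).
e_1·c_2 = 0.6860·4 + (-0.6860)·1 + (-0.1715)·2 + 0.1715·3 = 2.2295.
u_2 = c_2 − 2.2295·e_1 = (2.4706, 2.5294, 2.3824, 2.6176).
‖u_2‖ = 5.0029, so e_2 = (0.4938, 0.5056, 0.4762, 0.5232).

e_2 = (0.4938, 0.5056, 0.4762, 0.5232)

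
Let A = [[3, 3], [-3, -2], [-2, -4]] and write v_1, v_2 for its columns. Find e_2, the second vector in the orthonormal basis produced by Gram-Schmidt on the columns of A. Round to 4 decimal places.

e_1 = v_1/‖v_1‖ = (3, -3, -2)/4.6904 = (0.6396, -0.6396, -0.4264).
r_{12} = e_1·v_2 = 4.9036.
u_2 = v_2 − 4.9036·e_1 = (-0.1364, 1.1364, -1.9091).
‖u_2‖ = 2.2259, so e_2 = (-0.0613, 0.5105, -0.8577).

e_2 = (-0.0613, 0.5105, -0.8577)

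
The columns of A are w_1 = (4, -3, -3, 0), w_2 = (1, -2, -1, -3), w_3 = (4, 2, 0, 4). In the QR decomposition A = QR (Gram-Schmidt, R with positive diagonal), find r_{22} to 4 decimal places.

q_1 = w_1/‖w_1‖ = (4, -3, -3, 0)/5.8310 = (0.6860, -0.5145, -0.5145, 0.0000).
r_{12} = q_1·w_2 = 2.2295.
u_2 = w_2 − 2.2295·q_1 = (-0.5294, -0.8529, 0.1471, -3.0000).
r_{22} = ‖u_2‖ = 3.1669.

r_{22} = 3.1669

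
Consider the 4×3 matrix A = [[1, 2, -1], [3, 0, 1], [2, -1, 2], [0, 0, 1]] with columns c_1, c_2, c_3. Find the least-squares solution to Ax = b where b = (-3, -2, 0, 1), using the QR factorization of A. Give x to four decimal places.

c_1 = (1, 3, 2, 0); ‖c_1‖ = 3.7417, so e_1 = (0.2673, 0.8018, 0.5345, 0.0000).
e_1·c_2 = 0.2673·2 + 0.8018·0 + 0.5345·(-1) + 0.0000·0 = 0.0000.
u_2 = c_2 + 0.0000·e_1 = (2.0000, 0.0000, -1.0000, 0.0000).
‖u_2‖ = 2.2361, so e_2 = (0.8944, 0.0000, -0.4472, 0.0000).
e_1·c_3 = 0.2673·(-1) + 0.8018·1 + 0.5345·2 + 0.0000·1 = 1.6036; e_2·c_3 = 0.8944·(-1) + 0.0000·1 + (-0.4472)·2 + 0.0000·1 = -1.7889.
u_3 = c_3 − 1.6036·e_1 + 1.7889·e_2 = (0.1714, -0.2857, 0.3429, 1.0000).
‖u_3‖ = 1.1084, so e_3 = (0.1547, -0.2578, 0.3093, 0.9022).
Qᵀb = (-2.4054, -2.6833, 0.9537).
Back-substitute: x_3 = 0.9537/1.1084 = 0.8605.
x_2 = (-2.6833 + 1.7889·0.8605)/2.2361 = -0.5116.
x_1 = (-2.4054 + 0.0000·(-0.5116) − 1.6036·0.8605)/3.7417 = -1.0116.

x = (-1.0116, -0.5116, 0.8605)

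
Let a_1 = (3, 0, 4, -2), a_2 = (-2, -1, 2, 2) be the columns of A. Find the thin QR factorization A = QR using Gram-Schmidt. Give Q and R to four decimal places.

Q = [[0.5571, -0.5000], [0.0000, -0.2788], [0.7428, 0.6346], [-0.3714, 0.5192]], R = [[5.3852, -0.3714], [0.0000, 3.5864]]

e_1 = a_1/‖a_1‖ = (3, 0, 4, -2)/5.3852 = (0.5571, 0.0000, 0.7428, -0.3714).
r_{12} = e_1·a_2 = -0.3714.
u_2 = a_2 + 0.3714·e_1 = (-1.7931, -1.0000, 2.2759, 1.8621).
‖u_2‖ = 3.5864, so e_2 = (-0.5000, -0.2788, 0.6346, 0.5192).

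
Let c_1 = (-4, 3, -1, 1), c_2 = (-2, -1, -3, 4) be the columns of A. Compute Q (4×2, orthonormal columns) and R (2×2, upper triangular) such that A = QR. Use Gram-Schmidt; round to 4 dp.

c_1 = (-4, 3, -1, 1); ‖c_1‖ = 5.1962, so q_1 = (-0.7698, 0.5774, -0.1925, 0.1925).
q_1·c_2 = (-0.7698)·(-2) + 0.5774·(-1) + (-0.1925)·(-3) + 0.1925·4 = 2.3094.
u_2 = c_2 − 2.3094·q_1 = (-0.2222, -2.3333, -2.5556, 3.5556).
‖u_2‖ = 4.9666, so q_2 = (-0.0447, -0.4698, -0.5146, 0.7159).

Q = [[-0.7698, -0.0447], [0.5774, -0.4698], [-0.1925, -0.5146], [0.1925, 0.7159]], R = [[5.1962, 2.3094], [0.0000, 4.9666]]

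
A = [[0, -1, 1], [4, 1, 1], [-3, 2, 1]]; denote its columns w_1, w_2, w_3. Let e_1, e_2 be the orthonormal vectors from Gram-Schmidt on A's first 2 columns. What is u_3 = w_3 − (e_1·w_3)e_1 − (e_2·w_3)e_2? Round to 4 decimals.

w_1 = (0, 4, -3); ‖w_1‖ = 5.0000, so e_1 = (0.0000, 0.8000, -0.6000).
e_1·w_2 = 0.0000·(-1) + 0.8000·1 + (-0.6000)·2 = -0.4000.
u_2 = w_2 + 0.4000·e_1 = (-1.0000, 1.3200, 1.7600).
‖u_2‖ = 2.4166, so e_2 = (-0.4138, 0.5462, 0.7283).
e_1·w_3 = 0.0000·1 + 0.8000·1 + (-0.6000)·1 = 0.2000; e_2·w_3 = (-0.4138)·1 + 0.5462·1 + 0.7283·1 = 0.8607.
u_3 = w_3 − 0.2000·e_1 − 0.8607·e_2 = (1.3562, 0.3699, 0.4932).

u_3 = (1.3562, 0.3699, 0.4932)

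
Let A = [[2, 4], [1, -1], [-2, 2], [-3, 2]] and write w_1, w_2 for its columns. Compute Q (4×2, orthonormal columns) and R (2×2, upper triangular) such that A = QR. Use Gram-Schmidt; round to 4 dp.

w_1 = (2, 1, -2, -3); ‖w_1‖ = 4.2426, so q_1 = (0.4714, 0.2357, -0.4714, -0.7071).
q_1·w_2 = 0.4714·4 + 0.2357·(-1) + (-0.4714)·2 + (-0.7071)·2 = -0.7071.
u_2 = w_2 + 0.7071·q_1 = (4.3333, -0.8333, 1.6667, 1.5000).
‖u_2‖ = 4.9497, so q_2 = (0.8755, -0.1684, 0.3367, 0.3030).

Q = [[0.4714, 0.8755], [0.2357, -0.1684], [-0.4714, 0.3367], [-0.7071, 0.3030]], R = [[4.2426, -0.7071], [0.0000, 4.9497]]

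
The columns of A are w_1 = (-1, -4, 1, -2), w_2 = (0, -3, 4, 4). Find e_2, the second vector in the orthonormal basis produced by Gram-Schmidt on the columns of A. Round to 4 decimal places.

e_2 = (0.0589, -0.2504, 0.5892, 0.7659)

e_1 = w_1/‖w_1‖ = (-1, -4, 1, -2)/4.6904 = (-0.2132, -0.8528, 0.2132, -0.4264).
r_{12} = e_1·w_2 = 1.7056.
u_2 = w_2 − 1.7056·e_1 = (0.3636, -1.5455, 3.6364, 4.7273).
‖u_2‖ = 6.1718, so e_2 = (0.0589, -0.2504, 0.5892, 0.7659).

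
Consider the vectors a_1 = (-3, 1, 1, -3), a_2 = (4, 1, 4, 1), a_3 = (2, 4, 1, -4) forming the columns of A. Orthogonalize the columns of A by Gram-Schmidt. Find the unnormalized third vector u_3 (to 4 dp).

u_3 = (2.1414, 2.5448, -2.2655, -2.0483)

a_1 = (-3, 1, 1, -3); ‖a_1‖ = 4.4721, so q_1 = (-0.6708, 0.2236, 0.2236, -0.6708).
q_1·a_2 = (-0.6708)·4 + 0.2236·1 + 0.2236·4 + (-0.6708)·1 = -2.2361.
u_2 = a_2 + 2.2361·q_1 = (2.5000, 1.5000, 4.5000, -0.5000).
‖u_2‖ = 5.3852, so q_2 = (0.4642, 0.2785, 0.8356, -0.0928).
q_1·a_3 = (-0.6708)·2 + 0.2236·4 + 0.2236·1 + (-0.6708)·(-4) = 2.4597; q_2·a_3 = 0.4642·2 + 0.2785·4 + 0.8356·1 + (-0.0928)·(-4) = 3.2497.
u_3 = a_3 − 2.4597·q_1 − 3.2497·q_2 = (2.1414, 2.5448, -2.2655, -2.0483).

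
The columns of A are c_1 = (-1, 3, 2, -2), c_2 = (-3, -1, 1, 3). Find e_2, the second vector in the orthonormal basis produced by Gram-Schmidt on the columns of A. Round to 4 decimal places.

e_1 = c_1/‖c_1‖ = (-1, 3, 2, -2)/4.2426 = (-0.2357, 0.7071, 0.4714, -0.4714).
r_{12} = e_1·c_2 = -0.9428.
u_2 = c_2 + 0.9428·e_1 = (-3.2222, -0.3333, 1.4444, 2.5556).
‖u_2‖ = 4.3716, so e_2 = (-0.7371, -0.0762, 0.3304, 0.5846).

e_2 = (-0.7371, -0.0762, 0.3304, 0.5846)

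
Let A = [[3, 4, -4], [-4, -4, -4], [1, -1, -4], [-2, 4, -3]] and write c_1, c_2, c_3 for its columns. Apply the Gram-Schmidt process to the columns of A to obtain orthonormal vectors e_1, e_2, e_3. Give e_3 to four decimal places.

e_3 = (-0.5448, -0.5085, -0.6545, -0.1274)

e_1 = c_1/‖c_1‖ = (3, -4, 1, -2)/5.4772 = (0.5477, -0.7303, 0.1826, -0.3651).
r_{12} = e_1·c_2 = 3.4689.
u_2 = c_2 − 3.4689·e_1 = (2.1000, -1.4667, -1.6333, 5.2667).
‖u_2‖ = 6.0800, so e_2 = (0.3454, -0.2412, -0.2686, 0.8662).
r_{13} = e_1·c_3 = 1.0954; r_{23} = e_2·c_3 = -1.9408.
u_3 = c_3 − 1.0954·e_1 + 1.9408·e_2 = (-3.9297, -3.6682, -4.7214, -0.9188).
‖u_3‖ = 7.2134, so e_3 = (-0.5448, -0.5085, -0.6545, -0.1274).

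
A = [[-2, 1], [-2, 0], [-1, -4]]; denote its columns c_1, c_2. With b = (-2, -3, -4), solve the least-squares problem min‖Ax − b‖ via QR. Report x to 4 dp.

c_1 = (-2, -2, -1); ‖c_1‖ = 3.0000, so q_1 = (-0.6667, -0.6667, -0.3333).
q_1·c_2 = (-0.6667)·1 + (-0.6667)·0 + (-0.3333)·(-4) = 0.6667.
u_2 = c_2 − 0.6667·q_1 = (1.4444, 0.4444, -3.7778).
‖u_2‖ = 4.0689, so q_2 = (0.3550, 0.1092, -0.9285).
Qᵀb = (4.6667, 2.6762).
Back-substitute: x_2 = 2.6762/4.0689 = 0.6577.
x_1 = (4.6667 − 0.6667·0.6577)/3.0000 = 1.4094.

x = (1.4094, 0.6577)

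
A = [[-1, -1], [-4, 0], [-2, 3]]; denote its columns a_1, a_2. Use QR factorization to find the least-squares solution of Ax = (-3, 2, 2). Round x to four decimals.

x = (-0.2432, 0.7784)

a_1 = (-1, -4, -2); ‖a_1‖ = 4.5826, so e_1 = (-0.2182, -0.8729, -0.4364).
e_1·a_2 = (-0.2182)·(-1) + (-0.8729)·0 + (-0.4364)·3 = -1.0911.
u_2 = a_2 + 1.0911·e_1 = (-1.2381, -0.9524, 2.5238).
‖u_2‖ = 2.9681, so e_2 = (-0.4171, -0.3209, 0.8503).
Qᵀb = (-1.9640, 2.3103).
Back-substitute: x_2 = 2.3103/2.9681 = 0.7784.
x_1 = (-1.9640 + 1.0911·0.7784)/4.5826 = -0.2432.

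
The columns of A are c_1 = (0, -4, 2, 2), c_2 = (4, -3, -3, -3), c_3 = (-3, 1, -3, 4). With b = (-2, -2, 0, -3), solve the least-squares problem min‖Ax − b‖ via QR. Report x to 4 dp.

q_1 = c_1/‖c_1‖ = (0, -4, 2, 2)/4.8990 = (0.0000, -0.8165, 0.4082, 0.4082).
r_{12} = q_1·c_2 = 0.0000.
u_2 = c_2 + 0.0000·q_1 = (4.0000, -3.0000, -3.0000, -3.0000).
‖u_2‖ = 6.5574, so q_2 = (0.6100, -0.4575, -0.4575, -0.4575).
r_{13} = q_1·c_3 = -0.4082; r_{23} = q_2·c_3 = -2.7450.
u_3 = c_3 + 0.4082·q_1 + 2.7450·q_2 = (-1.3256, -0.5891, -4.0891, 2.9109).
‖u_3‖ = 5.2248, so q_3 = (-0.2537, -0.1128, -0.7826, 0.5571).
Qᵀb = (0.4082, 1.0675, -0.9384).
Back-substitute: x_3 = -0.9384/5.2248 = -0.1796.
x_2 = (1.0675 + 2.7450·(-0.1796))/6.5574 = 0.0876.
x_1 = (0.4082 + 0.0000·0.0876 + 0.4082·(-0.1796))/4.8990 = 0.0684.

x = (0.0684, 0.0876, -0.1796)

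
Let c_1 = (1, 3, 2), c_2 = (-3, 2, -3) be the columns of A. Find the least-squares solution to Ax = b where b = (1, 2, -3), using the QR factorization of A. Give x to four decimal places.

x = (0.1739, 0.4783)

e_1 = c_1/‖c_1‖ = (1, 3, 2)/3.7417 = (0.2673, 0.8018, 0.5345).
r_{12} = e_1·c_2 = -0.8018.
u_2 = c_2 + 0.8018·e_1 = (-2.7857, 2.6429, -2.5714).
‖u_2‖ = 4.6214, so e_2 = (-0.6028, 0.5719, -0.5564).
Qᵀb = (0.2673, 2.2102).
Back-substitute: x_2 = 2.2102/4.6214 = 0.4783.
x_1 = (0.2673 + 0.8018·0.4783)/3.7417 = 0.1739.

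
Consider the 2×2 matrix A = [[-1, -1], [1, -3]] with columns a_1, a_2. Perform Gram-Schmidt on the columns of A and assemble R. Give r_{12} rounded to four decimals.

a_1 = (-1, 1); ‖a_1‖ = 1.4142, so e_1 = (-0.7071, 0.7071).
r_{12} = e_1·a_2 = -1.4142.

r_{12} = -1.4142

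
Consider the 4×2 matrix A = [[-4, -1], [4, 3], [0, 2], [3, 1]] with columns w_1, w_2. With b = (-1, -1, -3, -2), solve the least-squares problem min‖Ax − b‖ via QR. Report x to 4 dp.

x = (0.3937, -1.1654)

q_1 = w_1/‖w_1‖ = (-4, 4, 0, 3)/6.4031 = (-0.6247, 0.6247, 0.0000, 0.4685).
r_{12} = q_1·w_2 = 2.9673.
u_2 = w_2 − 2.9673·q_1 = (0.8537, 1.1463, 2.0000, -0.3902).
‖u_2‖ = 2.4890, so q_2 = (0.3430, 0.4606, 0.8035, -0.1568).
Qᵀb = (-0.9370, -2.9006).
Back-substitute: x_2 = -2.9006/2.4890 = -1.1654.
x_1 = (-0.9370 − 2.9673·(-1.1654))/6.4031 = 0.3937.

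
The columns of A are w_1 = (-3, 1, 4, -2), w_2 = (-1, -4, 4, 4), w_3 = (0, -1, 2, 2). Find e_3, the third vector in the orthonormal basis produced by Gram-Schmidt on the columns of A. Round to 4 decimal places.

e_3 = (0.4618, 0.6835, 0.3833, 0.4156)

w_1 = (-3, 1, 4, -2); ‖w_1‖ = 5.4772, so e_1 = (-0.5477, 0.1826, 0.7303, -0.3651).
e_1·w_2 = (-0.5477)·(-1) + 0.1826·(-4) + 0.7303·4 + (-0.3651)·4 = 1.2780.
u_2 = w_2 − 1.2780·e_1 = (-0.3000, -4.2333, 3.0667, 4.4667).
‖u_2‖ = 6.8823, so e_2 = (-0.0436, -0.6151, 0.4456, 0.6490).
e_1·w_3 = (-0.5477)·0 + 0.1826·(-1) + 0.7303·2 + (-0.3651)·2 = 0.5477; e_2·w_3 = (-0.0436)·0 + (-0.6151)·(-1) + 0.4456·2 + 0.6490·2 = 2.8043.
u_3 = w_3 − 0.5477·e_1 − 2.8043·e_2 = (0.4222, 0.6249, 0.3505, 0.3800).
‖u_3‖ = 0.9143, so e_3 = (0.4618, 0.6835, 0.3833, 0.4156).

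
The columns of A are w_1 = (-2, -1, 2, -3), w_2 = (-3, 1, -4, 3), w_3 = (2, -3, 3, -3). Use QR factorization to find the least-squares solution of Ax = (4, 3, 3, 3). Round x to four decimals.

w_1 = (-2, -1, 2, -3); ‖w_1‖ = 4.2426, so e_1 = (-0.4714, -0.2357, 0.4714, -0.7071).
e_1·w_2 = (-0.4714)·(-3) + (-0.2357)·1 + 0.4714·(-4) + (-0.7071)·3 = -2.8284.
u_2 = w_2 + 2.8284·e_1 = (-4.3333, 0.3333, -2.6667, 1.0000).
‖u_2‖ = 5.1962, so e_2 = (-0.8340, 0.0642, -0.5132, 0.1925).
e_1·w_3 = (-0.4714)·2 + (-0.2357)·(-3) + 0.4714·3 + (-0.7071)·(-3) = 3.2998; e_2·w_3 = (-0.8340)·2 + 0.0642·(-3) + (-0.5132)·3 + 0.1925·(-3) = -3.9773.
u_3 = w_3 − 3.2998·e_1 + 3.9773·e_2 = (0.2387, -1.9671, -0.5967, 0.0988).
‖u_3‖ = 2.0718, so e_3 = (0.1152, -0.9495, -0.2880, 0.0477).
Qᵀb = (-3.2998, -4.1056, -3.1086).
Back-substitute: x_3 = -3.1086/2.0718 = -1.5005.
x_2 = (-4.1056 + 3.9773·(-1.5005))/5.1962 = -1.9386.
x_1 = (-3.2998 + 2.8284·(-1.9386) − 3.2998·(-1.5005))/4.2426 = -0.9032.

x = (-0.9032, -1.9386, -1.5005)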